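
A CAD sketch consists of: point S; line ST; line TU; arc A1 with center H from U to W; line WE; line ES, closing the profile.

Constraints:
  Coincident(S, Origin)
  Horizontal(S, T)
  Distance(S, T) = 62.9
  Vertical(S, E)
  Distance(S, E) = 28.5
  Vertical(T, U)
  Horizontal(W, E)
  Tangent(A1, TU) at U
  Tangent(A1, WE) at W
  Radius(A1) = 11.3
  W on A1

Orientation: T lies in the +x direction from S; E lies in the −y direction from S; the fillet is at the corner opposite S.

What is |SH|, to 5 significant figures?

54.391

S is at the origin; ST is horizontal with |ST| = 62.9 and T on the +x side, so T = (62.900, 0.0000). S and E share the same x with |SE| = 28.5 and E on the −y side, so E = (0.0000, -28.500). The virtual corner opposite S is at (62.900, -28.500). Tangency of A1 to TU means the radius HU is perpendicular to TU and tangency of A1 to WE means the radius HW is perpendicular to WE, with radius 11.3, so the center H sits 11.3 in from both sides at H = (51.600, -17.200). Then |SH| = |H − S| = 54.391.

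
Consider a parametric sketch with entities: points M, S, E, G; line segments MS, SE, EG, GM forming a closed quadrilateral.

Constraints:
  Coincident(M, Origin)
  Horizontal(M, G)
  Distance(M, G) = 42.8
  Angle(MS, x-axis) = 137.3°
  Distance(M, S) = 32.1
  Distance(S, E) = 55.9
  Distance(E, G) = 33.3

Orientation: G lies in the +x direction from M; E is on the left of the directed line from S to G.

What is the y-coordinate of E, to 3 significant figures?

31.3

M is at the origin; MG is horizontal with |MG| = 42.8 and G in +x, so G = (42.8, 0). MS runs at 137.3° with |MS| = 32.1, so S = (-23.6, 21.8). E is determined by |SE| = 55.9 and |EG| = 33.3 together: it lies at the intersection of circle(S, 55.9) and circle(G, 33.3). With |SG| = 69.9, the foot of the radical line on SG is 49.4 from S and the perpendicular offset is √(55.9² − 49.4²) = 26.2. Taking the left-of-SG solution: E = (31.5, 31.3).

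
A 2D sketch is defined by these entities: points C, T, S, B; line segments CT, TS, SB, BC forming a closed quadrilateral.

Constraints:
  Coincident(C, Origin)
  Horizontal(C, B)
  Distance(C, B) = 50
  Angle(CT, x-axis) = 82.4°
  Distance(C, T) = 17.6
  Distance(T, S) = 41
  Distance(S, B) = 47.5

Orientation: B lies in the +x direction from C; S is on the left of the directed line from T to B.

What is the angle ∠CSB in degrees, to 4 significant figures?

57.48°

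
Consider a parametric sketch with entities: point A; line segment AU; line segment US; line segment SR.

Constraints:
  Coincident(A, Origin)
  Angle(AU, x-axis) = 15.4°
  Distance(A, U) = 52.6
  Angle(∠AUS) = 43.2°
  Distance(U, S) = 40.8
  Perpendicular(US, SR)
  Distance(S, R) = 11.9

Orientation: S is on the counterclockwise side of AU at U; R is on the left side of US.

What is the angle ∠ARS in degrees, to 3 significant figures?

174°

∠AUS = 43.2°, so US runs at 15.4° + (180° − 43.2°) = 152° from the x-axis; with |US| = 40.8, S = U + 40.8·(cos 152°, sin 152°) = (14.6, 33.0). US ⟂ SR; with |SR| = 11.9 on the left of US, R = S + 11.9·(-0.466, -0.885) = (9.07, 22.5). Then cos ∠ARS = RA·RS / (|RA||RS|), giving 174°.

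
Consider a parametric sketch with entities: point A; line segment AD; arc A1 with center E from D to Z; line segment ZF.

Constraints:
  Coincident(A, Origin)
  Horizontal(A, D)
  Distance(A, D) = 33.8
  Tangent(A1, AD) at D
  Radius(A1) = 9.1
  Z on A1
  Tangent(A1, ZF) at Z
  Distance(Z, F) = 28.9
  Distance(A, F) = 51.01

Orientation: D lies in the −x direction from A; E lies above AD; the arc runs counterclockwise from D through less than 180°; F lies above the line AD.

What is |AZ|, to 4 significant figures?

27.50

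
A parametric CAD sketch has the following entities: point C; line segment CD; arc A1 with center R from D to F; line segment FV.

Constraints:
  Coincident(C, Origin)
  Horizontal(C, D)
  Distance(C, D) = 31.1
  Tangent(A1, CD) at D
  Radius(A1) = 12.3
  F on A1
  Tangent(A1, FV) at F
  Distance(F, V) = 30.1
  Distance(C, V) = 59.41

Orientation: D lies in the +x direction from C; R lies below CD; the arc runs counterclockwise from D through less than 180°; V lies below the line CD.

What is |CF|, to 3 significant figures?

29.5

C is at the origin; C and D share the same y with |CD| = 31.1 and D on the +x side, so D = (31.1, 0.00). A1 meets CD tangentially, so RD is at right angles to CD, so R = D + (0, -12.3) = (31.1, -12.3). Since RF ⟂ FV (tangency), |RV| = √(12.3² + 30.1²) = 32.5 regardless of where F sits on A1. So V lies on both circle(C, 59.41) and circle(R, 32.5); the below-CD intersection is V = (40.6, -43.4). F is the foot of the tangent from V: F = (21.6, -20.1).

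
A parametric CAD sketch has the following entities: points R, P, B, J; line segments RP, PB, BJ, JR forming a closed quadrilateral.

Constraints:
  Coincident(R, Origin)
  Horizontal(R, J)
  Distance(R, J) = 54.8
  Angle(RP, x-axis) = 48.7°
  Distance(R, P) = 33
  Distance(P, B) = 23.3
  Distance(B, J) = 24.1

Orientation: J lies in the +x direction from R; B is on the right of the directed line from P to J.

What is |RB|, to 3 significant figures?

31.1

R is at the origin; RJ is horizontal with |RJ| = 54.8 and J in +x, so J = (54.8, 0). RP runs at 48.7° with |RP| = 33.0, so P = (21.8, 24.8). B is determined by |PB| = 23.3 and |BJ| = 24.1 together: it lies at the intersection of circle(P, 23.3) and circle(J, 24.1). With |PJ| = 41.3, the foot of the radical line on PJ is 20.2 from P and the perpendicular offset is √(23.3² − 20.2²) = 11.6. Taking the right-of-PJ solution: B = (30.9, 3.37).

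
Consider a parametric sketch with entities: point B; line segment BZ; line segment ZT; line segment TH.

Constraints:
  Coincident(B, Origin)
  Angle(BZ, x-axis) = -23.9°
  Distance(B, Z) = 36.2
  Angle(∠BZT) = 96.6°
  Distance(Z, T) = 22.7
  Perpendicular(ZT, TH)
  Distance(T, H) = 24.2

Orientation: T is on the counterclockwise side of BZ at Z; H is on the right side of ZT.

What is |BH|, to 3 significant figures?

65.9

B is at the origin; BZ runs at -23.9° with length 36.2, so Z = 36.2·(cos -23.9°, sin -23.9°) = (33.1, -14.7). ∠BZT = 96.6°, so ZT runs at -23.9° + (180° − 96.6°) = 59.5° from the x-axis; with |ZT| = 22.7, T = Z + 22.7·(cos 59.5°, sin 59.5°) = (44.6, 4.89). The perpendicularity gives TH at right angles to ZT; with |TH| = 24.2 on the right of ZT, H = T + 24.2·(0.862, -0.508) = (65.5, -7.39). Then |BH| = |H − B| = 65.9.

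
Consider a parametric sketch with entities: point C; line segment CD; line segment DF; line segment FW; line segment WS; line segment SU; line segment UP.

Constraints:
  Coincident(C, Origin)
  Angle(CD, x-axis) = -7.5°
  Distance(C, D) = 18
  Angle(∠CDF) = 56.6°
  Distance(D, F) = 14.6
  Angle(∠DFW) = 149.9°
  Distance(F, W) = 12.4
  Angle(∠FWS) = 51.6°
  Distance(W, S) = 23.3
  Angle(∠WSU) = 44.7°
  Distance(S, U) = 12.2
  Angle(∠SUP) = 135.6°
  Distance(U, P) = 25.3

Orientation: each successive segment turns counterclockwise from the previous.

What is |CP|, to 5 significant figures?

30.407

∠WSU = 44.7° gives SU at 49.700° from the x-axis; with |SU| = 12.2, U = (10.867, 3.7913). ∠SUP = 135.6° gives UP at 94.100° from the x-axis; with |UP| = 25.3, P = (9.0581, 29.027). Then |CP| = |P − C| = 30.407.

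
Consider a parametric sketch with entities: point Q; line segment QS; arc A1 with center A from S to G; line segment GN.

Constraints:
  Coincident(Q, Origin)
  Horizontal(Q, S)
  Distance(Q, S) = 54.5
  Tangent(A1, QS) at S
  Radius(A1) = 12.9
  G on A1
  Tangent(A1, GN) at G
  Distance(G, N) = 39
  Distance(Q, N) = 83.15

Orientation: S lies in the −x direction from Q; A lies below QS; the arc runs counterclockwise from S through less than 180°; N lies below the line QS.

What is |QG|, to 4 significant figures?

68.78

Q is at the origin; Q and S share the same y with |QS| = 54.5 and S on the −x side, so S = (-54.50, 0.000). Since A1 is tangent to QS there, AS ⟂ QS, so A = S + (0, -12.9) = (-54.50, -12.90). Since AG ⟂ GN (tangency), |AN| = √(12.9² + 39.0²) = 41.08 regardless of where G sits on A1. So N lies on both circle(Q, 83.15) and circle(A, 41.08); the below-QS intersection is N = (-64.23, -52.81). G is the foot of the tangent from N: G = (-67.36, -13.94).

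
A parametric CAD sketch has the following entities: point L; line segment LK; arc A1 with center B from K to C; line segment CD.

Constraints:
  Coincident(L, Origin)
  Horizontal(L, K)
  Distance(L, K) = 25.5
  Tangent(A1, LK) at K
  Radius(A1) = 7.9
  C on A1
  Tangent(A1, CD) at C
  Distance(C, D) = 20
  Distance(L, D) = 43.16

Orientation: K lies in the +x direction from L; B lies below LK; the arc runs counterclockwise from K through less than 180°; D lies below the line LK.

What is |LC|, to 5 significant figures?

23.532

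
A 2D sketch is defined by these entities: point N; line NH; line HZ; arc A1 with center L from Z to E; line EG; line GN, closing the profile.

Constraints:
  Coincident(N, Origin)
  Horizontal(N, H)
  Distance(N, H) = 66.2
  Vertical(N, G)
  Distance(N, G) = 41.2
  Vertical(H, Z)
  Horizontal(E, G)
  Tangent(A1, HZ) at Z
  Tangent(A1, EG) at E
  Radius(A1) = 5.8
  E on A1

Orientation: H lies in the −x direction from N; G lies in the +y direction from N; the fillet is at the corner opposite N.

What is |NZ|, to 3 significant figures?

75.1

N is at the origin; NH is horizontal with |NH| = 66.2 and H on the −x side, so H = (-66.2, 0.00). N and G share the same x with |NG| = 41.2 and G on the +y side, so G = (0.00, 41.2). The virtual corner opposite N is at (-66.2, 41.2). The tangent condition forces LZ to be normal to HZ and A1 meets EG tangentially, so LE is at right angles to EG, with radius 5.8, so the center L sits 5.8 in from both sides at L = (-60.4, 35.4). That places the tangent points at Z = (-66.2, 35.4) on HZ and E = (-60.4, 41.2) on EG. Then |NZ| = |Z − N| = 75.1.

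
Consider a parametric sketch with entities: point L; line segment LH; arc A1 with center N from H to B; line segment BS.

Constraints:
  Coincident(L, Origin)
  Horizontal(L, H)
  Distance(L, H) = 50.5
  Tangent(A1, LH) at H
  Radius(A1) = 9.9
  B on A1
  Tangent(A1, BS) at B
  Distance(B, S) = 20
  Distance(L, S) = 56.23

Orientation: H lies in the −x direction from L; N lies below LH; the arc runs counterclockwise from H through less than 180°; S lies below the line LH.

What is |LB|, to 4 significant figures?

60.52

L is at the origin; LH is horizontal with |LH| = 50.5 and H on the −x side, so H = (-50.50, 0.000). The tangent condition forces NH to be normal to LH, so N = H + (0, -9.9) = (-50.50, -9.900). Since NB ⟂ BS (tangency), |NS| = √(9.9² + 20.0²) = 22.32 regardless of where B sits on A1. So S lies on both circle(L, 56.23) and circle(N, 22.32); the below-LH intersection is S = (-46.36, -31.83). B is the foot of the tangent from S: B = (-58.40, -15.86).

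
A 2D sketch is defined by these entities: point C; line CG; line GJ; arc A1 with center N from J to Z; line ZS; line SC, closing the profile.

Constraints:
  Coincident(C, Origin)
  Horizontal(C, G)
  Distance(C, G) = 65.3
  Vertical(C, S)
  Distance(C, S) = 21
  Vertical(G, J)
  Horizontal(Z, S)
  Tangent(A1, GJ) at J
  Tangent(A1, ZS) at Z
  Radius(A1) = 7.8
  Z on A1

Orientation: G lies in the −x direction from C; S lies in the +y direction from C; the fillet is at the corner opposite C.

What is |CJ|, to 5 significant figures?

66.621

C is at the origin; C and G share the same y with |CG| = 65.3 and G on the −x side, so G = (-65.300, 0.0000). C and S share the same x with |CS| = 21.0 and S on the +y side, so S = (0.0000, 21.000). The virtual corner opposite C is at (-65.300, 21.000). Tangency of A1 to GJ means the radius NJ is perpendicular to GJ and A1 meets ZS tangentially, so NZ is at right angles to ZS, with radius 7.8, so the center N sits 7.8 in from both sides at N = (-57.500, 13.200). That places the tangent points at J = (-65.300, 13.200) on GJ and Z = (-57.500, 21.000) on ZS. Then |CJ| = |J − C| = 66.621.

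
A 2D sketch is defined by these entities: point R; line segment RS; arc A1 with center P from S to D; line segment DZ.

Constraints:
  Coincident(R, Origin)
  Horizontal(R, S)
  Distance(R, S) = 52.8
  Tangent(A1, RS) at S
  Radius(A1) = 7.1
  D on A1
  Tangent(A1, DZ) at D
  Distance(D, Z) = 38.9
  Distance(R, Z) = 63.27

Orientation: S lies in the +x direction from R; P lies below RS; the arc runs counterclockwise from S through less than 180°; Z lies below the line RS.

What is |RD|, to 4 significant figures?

46.21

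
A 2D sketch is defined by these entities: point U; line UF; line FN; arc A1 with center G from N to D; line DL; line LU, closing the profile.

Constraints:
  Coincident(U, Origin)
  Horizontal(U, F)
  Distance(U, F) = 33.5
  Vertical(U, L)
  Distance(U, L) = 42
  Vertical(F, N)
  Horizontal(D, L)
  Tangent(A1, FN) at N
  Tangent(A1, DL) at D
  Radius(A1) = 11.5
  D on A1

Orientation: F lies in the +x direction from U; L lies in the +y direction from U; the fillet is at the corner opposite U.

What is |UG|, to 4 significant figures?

37.61

UL is vertical with |UL| = 42.0 and L on the +y side, so L = (0.000, 42.00). The virtual corner opposite U is at (33.50, 42.00). Since A1 is tangent to FN there, GN ⟂ FN and tangency of A1 to DL means the radius GD is perpendicular to DL, with radius 11.5, so the center G sits 11.5 in from both sides at G = (22.00, 30.50). Then |UG| = |G − U| = 37.61.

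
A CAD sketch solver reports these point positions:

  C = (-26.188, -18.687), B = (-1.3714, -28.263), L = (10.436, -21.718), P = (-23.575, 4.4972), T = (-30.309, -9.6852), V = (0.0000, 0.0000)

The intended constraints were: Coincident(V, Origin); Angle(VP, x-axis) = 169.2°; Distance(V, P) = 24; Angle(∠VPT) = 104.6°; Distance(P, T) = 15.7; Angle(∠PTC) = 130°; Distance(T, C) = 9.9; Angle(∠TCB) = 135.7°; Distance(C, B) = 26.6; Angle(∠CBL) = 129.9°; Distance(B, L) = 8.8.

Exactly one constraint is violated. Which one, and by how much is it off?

Distance(B, L) = 8.8 — off by 4.70.

V = (0.00, 0.00) ✓; VP at 169.2° ✓; |VP| = 24.00 ✓; ∠VPT = 104.6° ✓; |PT| = 15.70 ✓; ∠PTC = 130.0° ✓; |TC| = 9.900 ✓; ∠TCB = 135.7° ✓; |CB| = 26.60 ✓; ∠CBL = 129.9° ✓; |BL| = 13.50 ✗.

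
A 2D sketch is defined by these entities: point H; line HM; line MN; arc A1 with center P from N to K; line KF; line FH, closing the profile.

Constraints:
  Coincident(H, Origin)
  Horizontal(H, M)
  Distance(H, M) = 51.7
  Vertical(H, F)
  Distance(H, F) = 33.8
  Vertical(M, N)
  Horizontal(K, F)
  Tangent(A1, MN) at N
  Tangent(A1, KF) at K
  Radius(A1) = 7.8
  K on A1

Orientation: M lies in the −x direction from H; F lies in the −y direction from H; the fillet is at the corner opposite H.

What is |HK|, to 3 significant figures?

55.4

The virtual corner opposite H is at (-51.7, -33.8). A1 meets MN tangentially, so PN is at right angles to MN and the tangent condition forces PK to be normal to KF, with radius 7.8, so the center P sits 7.8 in from both sides at P = (-43.9, -26.0). That places the tangent points at N = (-51.7, -26.0) on MN and K = (-43.9, -33.8) on KF. Then |HK| = |K − H| = 55.4.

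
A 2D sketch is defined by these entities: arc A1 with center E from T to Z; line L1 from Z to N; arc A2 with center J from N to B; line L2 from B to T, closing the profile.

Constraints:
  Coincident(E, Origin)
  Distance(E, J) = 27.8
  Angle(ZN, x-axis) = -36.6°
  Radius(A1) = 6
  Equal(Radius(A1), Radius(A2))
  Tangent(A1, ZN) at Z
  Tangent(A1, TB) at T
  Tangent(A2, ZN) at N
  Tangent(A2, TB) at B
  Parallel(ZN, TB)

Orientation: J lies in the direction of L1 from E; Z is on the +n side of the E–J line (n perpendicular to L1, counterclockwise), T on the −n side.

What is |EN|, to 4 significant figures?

28.44

The slot axis is L1's direction at -36.6°, so u = (cos -36.6°, sin -36.6°) = (0.8028, -0.5962) and n = (−sin -36.6°, cos -36.6°) = (0.5962, 0.8028). E is at the origin and J lies 27.8 along u from E, so J = 27.8·u = (22.32, -16.58). Tangency of A1 to both parallel lines with radius 6.0 puts Z and T at E ± 6.0·n: Z = (3.577, 4.817), T = (-3.577, -4.817). Equal radii place N and B the same way about J: N = J + 6.0·n = (25.90, -11.76), B = J − 6.0·n = (18.74, -21.39). Then |EN| = |N − E| = 28.44.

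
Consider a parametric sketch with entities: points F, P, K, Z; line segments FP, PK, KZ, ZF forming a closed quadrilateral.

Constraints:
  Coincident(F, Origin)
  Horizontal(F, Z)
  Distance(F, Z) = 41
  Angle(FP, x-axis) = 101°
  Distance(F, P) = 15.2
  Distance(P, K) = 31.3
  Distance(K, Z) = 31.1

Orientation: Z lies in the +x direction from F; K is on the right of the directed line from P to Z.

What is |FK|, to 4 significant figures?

17.54

Checks: |PK| = 31.30 ✓; |KZ| = 31.10 ✓.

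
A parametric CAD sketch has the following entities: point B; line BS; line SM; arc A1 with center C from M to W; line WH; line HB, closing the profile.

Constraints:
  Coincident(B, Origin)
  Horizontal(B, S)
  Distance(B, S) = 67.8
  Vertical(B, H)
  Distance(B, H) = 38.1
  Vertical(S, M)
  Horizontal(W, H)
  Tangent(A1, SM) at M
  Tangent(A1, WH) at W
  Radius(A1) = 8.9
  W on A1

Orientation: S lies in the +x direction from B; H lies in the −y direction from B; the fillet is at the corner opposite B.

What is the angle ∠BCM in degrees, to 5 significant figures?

153.63°

B is at the origin; BS is horizontal with |BS| = 67.8 and S on the +x side, so S = (67.800, 0.0000). B and H share the same x with |BH| = 38.1 and H on the −y side, so H = (0.0000, -38.100). The virtual corner opposite B is at (67.800, -38.100). A1 meets SM tangentially, so CM is at right angles to SM and the tangent condition forces CW to be normal to WH, with radius 8.9, so the center C sits 8.9 in from both sides at C = (58.900, -29.200). That places the tangent points at M = (67.800, -29.200) on SM and W = (58.900, -38.100) on WH. Then cos ∠BCM = CB·CM / (|CB||CM|), giving 153.63°.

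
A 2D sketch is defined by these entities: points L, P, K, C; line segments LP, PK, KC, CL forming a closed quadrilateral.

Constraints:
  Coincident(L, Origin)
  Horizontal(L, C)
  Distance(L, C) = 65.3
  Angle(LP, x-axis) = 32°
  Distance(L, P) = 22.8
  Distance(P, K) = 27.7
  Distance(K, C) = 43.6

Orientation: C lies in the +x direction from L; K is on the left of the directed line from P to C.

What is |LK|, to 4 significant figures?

49.89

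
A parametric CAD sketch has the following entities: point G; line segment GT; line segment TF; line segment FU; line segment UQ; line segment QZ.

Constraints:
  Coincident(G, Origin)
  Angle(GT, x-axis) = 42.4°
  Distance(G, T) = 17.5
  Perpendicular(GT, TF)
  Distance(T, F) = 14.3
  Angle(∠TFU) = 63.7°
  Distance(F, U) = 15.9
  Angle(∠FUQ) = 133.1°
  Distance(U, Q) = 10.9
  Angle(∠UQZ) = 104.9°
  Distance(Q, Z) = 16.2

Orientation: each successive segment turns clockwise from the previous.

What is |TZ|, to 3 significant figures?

12.2

G is at the origin; GT runs at 42.4° with length 17.5, so T = (12.9, 11.8). The perpendicularity gives TF at right angles to GT, so TF runs at -47.6°; with |TF| = 14.3, F = (22.6, 1.24). ∠TFU = 63.7° gives FU at -164° from the x-axis; with |FU| = 15.9, U = (7.29, -3.17). ∠FUQ = 133.1° gives UQ at 149° from the x-axis; with |UQ| = 10.9, Q = (-2.07, 2.41). ∠UQZ = 104.9° gives QZ at 74.1° from the x-axis; with |QZ| = 16.2, Z = (2.36, 18.0). Then |TZ| = |Z − T| = 12.2.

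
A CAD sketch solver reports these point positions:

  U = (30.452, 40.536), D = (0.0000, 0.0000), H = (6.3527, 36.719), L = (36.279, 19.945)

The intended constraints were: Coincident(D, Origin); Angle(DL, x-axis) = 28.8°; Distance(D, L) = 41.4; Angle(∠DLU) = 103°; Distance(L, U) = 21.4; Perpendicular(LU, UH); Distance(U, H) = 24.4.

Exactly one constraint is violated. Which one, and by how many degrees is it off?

Perpendicular(LU, UH) — off by 6.80°.

D = (0.00, 0.00) ✓; DL at 28.80° ✓; |DL| = 41.40 ✓; ∠DLU = 103.0° ✓; |LU| = 21.40 ✓; ∠(LU, UH) = 83.20° ✗; |UH| = 24.40 ✓.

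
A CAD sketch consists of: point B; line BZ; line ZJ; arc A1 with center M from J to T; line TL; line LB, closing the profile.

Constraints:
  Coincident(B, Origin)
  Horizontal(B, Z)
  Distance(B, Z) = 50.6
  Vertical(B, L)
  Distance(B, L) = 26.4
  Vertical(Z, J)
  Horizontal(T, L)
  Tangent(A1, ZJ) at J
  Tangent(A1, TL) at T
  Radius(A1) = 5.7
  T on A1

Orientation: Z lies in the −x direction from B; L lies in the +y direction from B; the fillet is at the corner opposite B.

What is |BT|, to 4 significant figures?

52.09

B is at the origin; BZ is horizontal with |BZ| = 50.6 and Z on the −x side, so Z = (-50.60, 0.000). B and L share the same x with |BL| = 26.4 and L on the +y side, so L = (0.000, 26.40). The virtual corner opposite B is at (-50.60, 26.40). The tangent condition forces MJ to be normal to ZJ and since A1 is tangent to TL there, MT ⟂ TL, with radius 5.7, so the center M sits 5.7 in from both sides at M = (-44.90, 20.70). That places the tangent points at J = (-50.60, 20.70) on ZJ and T = (-44.90, 26.40) on TL. Then |BT| = |T − B| = 52.09.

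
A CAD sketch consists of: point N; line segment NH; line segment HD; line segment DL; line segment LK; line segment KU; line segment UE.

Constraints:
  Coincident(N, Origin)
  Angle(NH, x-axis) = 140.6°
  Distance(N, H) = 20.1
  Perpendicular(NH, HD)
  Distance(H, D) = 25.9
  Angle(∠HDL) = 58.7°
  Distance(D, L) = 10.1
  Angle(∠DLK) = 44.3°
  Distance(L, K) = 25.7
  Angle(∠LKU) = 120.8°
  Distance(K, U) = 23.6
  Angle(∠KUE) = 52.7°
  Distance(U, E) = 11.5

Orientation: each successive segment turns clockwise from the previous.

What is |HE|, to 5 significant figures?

39.462

∠LKU = 120.8° gives KU at 94.400° from the x-axis; with |KU| = 23.6, U = (-20.585, 58.197). ∠KUE = 52.7° gives UE at -32.900° from the x-axis; with |UE| = 11.5, E = (-10.929, 51.951). Then |HE| = |E − H| = 39.462.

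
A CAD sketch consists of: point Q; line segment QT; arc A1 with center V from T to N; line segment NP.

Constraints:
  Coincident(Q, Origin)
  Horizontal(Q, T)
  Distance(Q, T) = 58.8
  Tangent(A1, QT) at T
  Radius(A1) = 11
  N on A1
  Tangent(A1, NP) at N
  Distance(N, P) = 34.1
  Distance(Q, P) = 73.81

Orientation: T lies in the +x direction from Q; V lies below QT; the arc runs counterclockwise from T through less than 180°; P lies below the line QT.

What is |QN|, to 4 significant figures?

50.14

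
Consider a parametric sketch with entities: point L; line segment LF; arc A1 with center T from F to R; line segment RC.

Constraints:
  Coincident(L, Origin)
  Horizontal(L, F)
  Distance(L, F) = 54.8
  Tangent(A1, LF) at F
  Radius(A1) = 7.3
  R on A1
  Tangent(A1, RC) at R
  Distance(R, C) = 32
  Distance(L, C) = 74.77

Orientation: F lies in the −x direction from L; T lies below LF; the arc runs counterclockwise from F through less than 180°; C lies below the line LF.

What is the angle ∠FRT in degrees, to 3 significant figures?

46.6°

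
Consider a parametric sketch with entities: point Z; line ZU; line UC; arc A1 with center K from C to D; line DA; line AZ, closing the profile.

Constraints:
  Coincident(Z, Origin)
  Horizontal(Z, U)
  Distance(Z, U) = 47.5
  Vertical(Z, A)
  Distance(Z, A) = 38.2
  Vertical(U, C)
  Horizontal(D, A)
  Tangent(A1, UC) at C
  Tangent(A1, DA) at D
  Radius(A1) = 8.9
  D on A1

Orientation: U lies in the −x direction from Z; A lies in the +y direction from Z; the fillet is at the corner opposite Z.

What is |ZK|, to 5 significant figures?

48.461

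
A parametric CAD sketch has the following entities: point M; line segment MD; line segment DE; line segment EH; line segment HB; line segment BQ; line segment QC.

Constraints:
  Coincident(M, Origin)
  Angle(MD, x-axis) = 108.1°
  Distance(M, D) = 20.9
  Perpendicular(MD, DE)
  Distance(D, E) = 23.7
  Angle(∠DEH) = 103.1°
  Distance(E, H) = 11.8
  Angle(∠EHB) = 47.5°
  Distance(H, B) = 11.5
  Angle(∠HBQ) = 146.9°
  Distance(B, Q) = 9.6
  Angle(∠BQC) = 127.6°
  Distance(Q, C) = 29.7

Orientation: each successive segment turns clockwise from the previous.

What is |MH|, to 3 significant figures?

28.0

M is at the origin; MD runs at 108.1° with length 20.9, so D = (-6.49, 19.9). The perpendicularity gives DE at right angles to MD, so DE runs at 18.1°; with |DE| = 23.7, E = (16.0, 27.2). ∠DEH = 103.1° gives EH at -58.8° from the x-axis; with |EH| = 11.8, H = (22.1, 17.1). Then |MH| = |H − M| = 28.0.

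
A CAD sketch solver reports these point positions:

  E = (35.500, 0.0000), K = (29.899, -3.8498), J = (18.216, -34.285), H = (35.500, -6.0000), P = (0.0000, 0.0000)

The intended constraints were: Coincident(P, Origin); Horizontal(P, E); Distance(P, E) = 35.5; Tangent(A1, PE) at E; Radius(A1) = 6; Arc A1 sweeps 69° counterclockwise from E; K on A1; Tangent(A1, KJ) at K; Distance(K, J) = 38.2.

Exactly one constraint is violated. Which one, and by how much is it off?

Distance(K, J) = 38.2 — off by 5.60.

P = (0.00, 0.00) ✓; P.y = 0.00, E.y = 0.00 ✓; |PE| = 35.50 ✓; ∠(HE, EP) = 90.00° ✓; |HE| = 6.000 ✓; bearing(H→K) − bearing(H→E) = 69.00° ✓; |HK| = 6.000 ✓; ∠(HK, KJ) = 90.00° ✓; |KJ| = 32.60 ✗.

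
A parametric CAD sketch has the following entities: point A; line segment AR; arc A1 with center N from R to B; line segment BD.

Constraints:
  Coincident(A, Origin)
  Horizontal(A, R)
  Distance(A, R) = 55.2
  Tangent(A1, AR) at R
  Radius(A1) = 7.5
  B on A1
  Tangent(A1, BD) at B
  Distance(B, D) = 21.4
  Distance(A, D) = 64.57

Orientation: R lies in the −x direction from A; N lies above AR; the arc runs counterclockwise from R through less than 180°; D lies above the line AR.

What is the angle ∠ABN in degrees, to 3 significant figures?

143°

A is at the origin; AR is horizontal with |AR| = 55.2 and R on the −x side, so R = (-55.2, 0.00). The tangent condition forces NR to be normal to AR, so N = R + (0, 7.5) = (-55.2, 7.50). Since NB ⟂ BD (tangency), |ND| = √(7.5² + 21.4²) = 22.7 regardless of where B sits on A1. So D lies on both circle(A, 64.57) and circle(N, 22.7); the above-AR intersection is D = (-57.1, 30.1). B is the foot of the tangent from D: B = (-48.4, 10.6).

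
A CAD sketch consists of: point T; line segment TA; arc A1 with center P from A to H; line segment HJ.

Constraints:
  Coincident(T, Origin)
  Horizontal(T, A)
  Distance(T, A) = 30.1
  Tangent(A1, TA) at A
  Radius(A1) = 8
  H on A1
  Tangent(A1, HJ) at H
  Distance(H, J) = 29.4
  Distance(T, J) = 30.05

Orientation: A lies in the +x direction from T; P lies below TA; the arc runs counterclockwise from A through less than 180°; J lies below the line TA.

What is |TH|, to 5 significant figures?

23.579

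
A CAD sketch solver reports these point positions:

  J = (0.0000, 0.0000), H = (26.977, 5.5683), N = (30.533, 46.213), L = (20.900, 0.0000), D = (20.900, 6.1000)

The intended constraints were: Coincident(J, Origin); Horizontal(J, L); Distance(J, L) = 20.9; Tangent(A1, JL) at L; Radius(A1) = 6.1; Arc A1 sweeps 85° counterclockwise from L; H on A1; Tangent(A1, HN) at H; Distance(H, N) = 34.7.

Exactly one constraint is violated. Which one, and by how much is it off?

Distance(H, N) = 34.7 — off by 6.10.

J = (0.00, 0.00) ✓; J.y = 0.00, L.y = 0.00 ✓; |JL| = 20.90 ✓; ∠(DL, LJ) = 90.00° ✓; |DL| = 6.100 ✓; bearing(D→H) − bearing(D→L) = 85.00° ✓; |DH| = 6.100 ✓; ∠(DH, HN) = 90.00° ✓; |HN| = 40.80 ✗.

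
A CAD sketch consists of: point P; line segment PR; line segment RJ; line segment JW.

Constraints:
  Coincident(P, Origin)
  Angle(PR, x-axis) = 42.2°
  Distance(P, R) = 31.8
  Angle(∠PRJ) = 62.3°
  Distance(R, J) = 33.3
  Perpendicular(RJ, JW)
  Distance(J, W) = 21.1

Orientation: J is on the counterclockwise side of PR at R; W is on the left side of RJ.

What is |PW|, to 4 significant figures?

19.82

∠PRJ = 62.3°, so RJ runs at 42.2° + (180° − 62.3°) = 159.9° from the x-axis; with |RJ| = 33.3, J = R + 33.3·(cos 159.9°, sin 159.9°) = (-7.714, 32.80). RJ is perpendicular to JW; with |JW| = 21.1 on the left of RJ, W = J + 21.1·(-0.3437, -0.9391) = (-14.97, 12.99). Then |PW| = |W − P| = 19.82.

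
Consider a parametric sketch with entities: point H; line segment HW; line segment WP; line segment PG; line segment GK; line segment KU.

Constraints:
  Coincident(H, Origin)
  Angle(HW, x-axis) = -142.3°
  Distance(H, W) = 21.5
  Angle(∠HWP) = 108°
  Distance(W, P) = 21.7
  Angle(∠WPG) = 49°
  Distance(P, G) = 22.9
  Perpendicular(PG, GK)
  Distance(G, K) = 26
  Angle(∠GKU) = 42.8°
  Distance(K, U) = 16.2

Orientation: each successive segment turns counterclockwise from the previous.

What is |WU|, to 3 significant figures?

3.26

H is at the origin; HW runs at -142.3° with length 21.5, so W = (-17.0, -13.1). ∠HWP = 108.0° gives WP at -70.3° from the x-axis; with |WP| = 21.7, P = (-9.70, -33.6). ∠WPG = 49.0° gives PG at 60.7° from the x-axis; with |PG| = 22.9, G = (1.51, -13.6). PG is perpendicular to GK, so GK runs at 151°; with |GK| = 26.0, K = (-21.2, -0.883). ∠GKU = 42.8° gives KU at -72.1° from the x-axis; with |KU| = 16.2, U = (-16.2, -16.3). Then |WU| = |U − W| = 3.26.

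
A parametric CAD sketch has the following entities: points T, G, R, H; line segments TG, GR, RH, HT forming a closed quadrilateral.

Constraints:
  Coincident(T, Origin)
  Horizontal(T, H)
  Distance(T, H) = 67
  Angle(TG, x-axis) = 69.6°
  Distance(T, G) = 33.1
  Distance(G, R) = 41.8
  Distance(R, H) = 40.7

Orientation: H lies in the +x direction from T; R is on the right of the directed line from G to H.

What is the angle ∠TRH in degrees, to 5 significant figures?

152.90°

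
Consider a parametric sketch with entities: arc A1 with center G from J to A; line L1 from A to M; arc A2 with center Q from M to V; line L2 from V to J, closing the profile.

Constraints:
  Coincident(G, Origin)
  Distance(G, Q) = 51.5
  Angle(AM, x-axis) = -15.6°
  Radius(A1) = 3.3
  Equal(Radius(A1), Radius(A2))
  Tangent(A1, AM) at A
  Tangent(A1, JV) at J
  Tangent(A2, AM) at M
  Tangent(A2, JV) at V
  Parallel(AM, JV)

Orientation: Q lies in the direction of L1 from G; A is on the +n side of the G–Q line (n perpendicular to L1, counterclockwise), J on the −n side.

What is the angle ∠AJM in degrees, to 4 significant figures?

82.70°

The slot axis is L1's direction at -15.6°, so u = (cos -15.6°, sin -15.6°) = (0.9632, -0.2689) and n = (−sin -15.6°, cos -15.6°) = (0.2689, 0.9632). G is at the origin and Q lies 51.5 along u from G, so Q = 51.5·u = (49.60, -13.85). Tangency of A1 to both parallel lines with radius 3.3 puts A and J at G ± 3.3·n: A = (0.8874, 3.178), J = (-0.8874, -3.178). Equal radii place M and V the same way about Q: M = Q + 3.3·n = (50.49, -10.67), V = Q − 3.3·n = (48.72, -17.03). Then cos ∠AJM = JA·JM / (|JA||JM|), giving 82.70°.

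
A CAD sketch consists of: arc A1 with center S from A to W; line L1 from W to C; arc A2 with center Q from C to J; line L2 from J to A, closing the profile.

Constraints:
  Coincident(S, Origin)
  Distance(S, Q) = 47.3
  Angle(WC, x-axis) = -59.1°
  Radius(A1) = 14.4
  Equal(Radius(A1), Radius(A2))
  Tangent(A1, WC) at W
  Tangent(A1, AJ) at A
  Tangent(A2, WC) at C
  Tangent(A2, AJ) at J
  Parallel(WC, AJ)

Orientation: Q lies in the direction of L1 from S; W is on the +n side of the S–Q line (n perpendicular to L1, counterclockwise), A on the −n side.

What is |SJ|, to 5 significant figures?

49.443

Tangency of A1 to both parallel lines with radius 14.4 puts W and A at S ± 14.4·n: W = (12.356, 7.3950), A = (-12.356, -7.3950). Equal radii place C and J the same way about Q: C = Q + 14.4·n = (36.647, -33.191), J = Q − 14.4·n = (11.934, -47.981). Then |SJ| = |J − S| = 49.443.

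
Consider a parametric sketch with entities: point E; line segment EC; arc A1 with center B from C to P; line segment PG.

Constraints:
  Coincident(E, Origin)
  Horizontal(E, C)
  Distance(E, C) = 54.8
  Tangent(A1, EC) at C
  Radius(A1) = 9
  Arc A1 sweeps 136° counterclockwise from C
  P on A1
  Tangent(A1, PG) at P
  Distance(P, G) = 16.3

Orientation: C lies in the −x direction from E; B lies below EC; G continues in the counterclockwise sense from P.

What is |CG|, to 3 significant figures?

27.4

E is at the origin; EC is horizontal with |EC| = 54.8 and C on the −x side, so C = (-54.8, 0.00). The tangent condition forces BC to be normal to EC, so B = C + (0, -9) = (-54.8, -9.00). On A1, C sits at bearing 90° from B; a 136° counterclockwise sweep puts P at bearing 226°, so P = B + 9.0·(cos 226°, sin 226°) = (-61.1, -15.5). The tangent condition forces BP to be normal to PG, so PG runs along (−sin 226°, cos 226°); with |PG| = 16.3, G = (-49.3, -26.8). Then |CG| = |G − C| = 27.4.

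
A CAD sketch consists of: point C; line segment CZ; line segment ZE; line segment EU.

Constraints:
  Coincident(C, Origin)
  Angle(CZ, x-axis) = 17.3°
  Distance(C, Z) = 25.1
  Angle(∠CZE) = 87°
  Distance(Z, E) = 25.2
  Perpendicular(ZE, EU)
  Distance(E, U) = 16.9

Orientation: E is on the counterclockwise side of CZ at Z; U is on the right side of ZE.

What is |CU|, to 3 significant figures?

48.3

C is at the origin; CZ runs at 17.3° with length 25.1, so Z = 25.1·(cos 17.3°, sin 17.3°) = (24.0, 7.46). ∠CZE = 87.0°, so ZE runs at 17.3° + (180° − 87.0°) = 110° from the x-axis; with |ZE| = 25.2, E = Z + 25.2·(cos 110°, sin 110°) = (15.2, 31.1). ZE is perpendicular to EU; with |EU| = 16.9 on the right of ZE, U = E + 16.9·(0.938, 0.347) = (31.1, 37.0). Then |CU| = |U − C| = 48.3.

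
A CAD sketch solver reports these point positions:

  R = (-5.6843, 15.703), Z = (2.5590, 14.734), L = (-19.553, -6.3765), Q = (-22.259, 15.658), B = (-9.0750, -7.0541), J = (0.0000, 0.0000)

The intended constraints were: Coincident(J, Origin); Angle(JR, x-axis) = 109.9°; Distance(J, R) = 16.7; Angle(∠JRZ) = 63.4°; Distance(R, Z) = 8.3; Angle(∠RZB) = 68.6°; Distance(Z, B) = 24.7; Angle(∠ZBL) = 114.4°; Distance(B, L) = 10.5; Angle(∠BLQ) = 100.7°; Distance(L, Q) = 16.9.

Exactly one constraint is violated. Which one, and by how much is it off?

Distance(L, Q) = 16.9 — off by 5.30.

J = (0.00, 0.00) ✓; JR at 109.9° ✓; |JR| = 16.70 ✓; ∠JRZ = 63.40° ✓; |RZ| = 8.300 ✓; ∠RZB = 68.60° ✓; |ZB| = 24.70 ✓; ∠ZBL = 114.4° ✓; |BL| = 10.50 ✓; ∠BLQ = 100.7° ✓; |LQ| = 22.20 ✗.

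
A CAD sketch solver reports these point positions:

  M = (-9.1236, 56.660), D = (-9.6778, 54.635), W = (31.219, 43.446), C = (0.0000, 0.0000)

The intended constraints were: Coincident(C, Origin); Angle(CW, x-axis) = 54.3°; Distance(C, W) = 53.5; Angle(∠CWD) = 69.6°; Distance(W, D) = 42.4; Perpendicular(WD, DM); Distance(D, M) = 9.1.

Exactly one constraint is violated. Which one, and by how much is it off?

Distance(D, M) = 9.1 — off by 7.00.

C = (0.00, 0.00) ✓; CW at 54.30° ✓; |CW| = 53.50 ✓; ∠CWD = 69.60° ✓; |WD| = 42.40 ✓; ∠(WD, DM) = 90.00° ✓; |DM| = 2.099 ✗.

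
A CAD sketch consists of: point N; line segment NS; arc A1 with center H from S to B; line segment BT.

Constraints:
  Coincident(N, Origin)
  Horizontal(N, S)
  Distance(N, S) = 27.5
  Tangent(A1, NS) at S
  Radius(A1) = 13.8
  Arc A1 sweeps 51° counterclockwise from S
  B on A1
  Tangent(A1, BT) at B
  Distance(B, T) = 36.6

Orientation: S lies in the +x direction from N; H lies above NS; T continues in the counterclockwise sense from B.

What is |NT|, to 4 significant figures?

69.85

N is at the origin; NS is horizontal with |NS| = 27.5 and S on the +x side, so S = (27.50, 0.000). Tangency of A1 to NS means the radius HS is perpendicular to NS, so H = S + (0, 13.8) = (27.50, 13.80). On A1, S sits at bearing -90° from H; a 51° counterclockwise sweep puts B at bearing -39°, so B = H + 13.8·(cos -39°, sin -39°) = (38.22, 5.115). A1 meets BT tangentially, so HB is at right angles to BT, so BT runs along (−sin -39°, cos -39°); with |BT| = 36.6, T = (61.26, 33.56). Then |NT| = |T − N| = 69.85.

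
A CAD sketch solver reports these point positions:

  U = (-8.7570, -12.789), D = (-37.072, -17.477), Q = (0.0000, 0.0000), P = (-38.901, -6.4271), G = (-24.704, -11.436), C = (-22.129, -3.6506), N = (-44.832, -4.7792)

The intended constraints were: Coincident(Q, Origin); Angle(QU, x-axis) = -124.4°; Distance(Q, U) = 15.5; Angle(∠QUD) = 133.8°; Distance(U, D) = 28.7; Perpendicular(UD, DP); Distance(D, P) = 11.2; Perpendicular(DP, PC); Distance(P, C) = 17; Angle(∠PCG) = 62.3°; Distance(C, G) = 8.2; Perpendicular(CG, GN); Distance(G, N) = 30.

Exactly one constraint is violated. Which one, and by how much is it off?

Distance(G, N) = 30 — off by 8.80.

Q = (0.00, 0.00) ✓; QU at -124.4° ✓; |QU| = 15.50 ✓; ∠QUD = 133.8° ✓; |UD| = 28.70 ✓; ∠(UD, DP) = 90.00° ✓; |DP| = 11.20 ✓; ∠(DP, PC) = 90.00° ✓; |PC| = 17.00 ✓; ∠PCG = 62.30° ✓; |CG| = 8.200 ✓; ∠(CG, GN) = 90.00° ✓; |GN| = 21.20 ✗.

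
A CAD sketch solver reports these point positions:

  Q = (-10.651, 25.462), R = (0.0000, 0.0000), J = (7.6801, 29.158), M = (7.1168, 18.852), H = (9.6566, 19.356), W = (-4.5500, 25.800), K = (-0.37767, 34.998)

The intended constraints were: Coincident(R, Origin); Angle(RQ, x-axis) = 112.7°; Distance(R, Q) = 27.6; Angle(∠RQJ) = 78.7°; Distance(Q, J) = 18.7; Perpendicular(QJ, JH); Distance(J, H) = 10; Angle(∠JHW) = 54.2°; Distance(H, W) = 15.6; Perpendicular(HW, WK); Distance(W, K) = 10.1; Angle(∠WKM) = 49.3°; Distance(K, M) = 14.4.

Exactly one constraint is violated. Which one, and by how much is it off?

Distance(K, M) = 14.4 — off by 3.40.

R = (0.00, 0.00) ✓; RQ at 112.7° ✓; |RQ| = 27.60 ✓; ∠RQJ = 78.70° ✓; |QJ| = 18.70 ✓; ∠(QJ, JH) = 90.00° ✓; |JH| = 9.999 ✓; ∠JHW = 54.20° ✓; |HW| = 15.60 ✓; ∠(HW, WK) = 90.00° ✓; |WK| = 10.10 ✓; ∠WKM = 49.30° ✓; |KM| = 17.80 ✗.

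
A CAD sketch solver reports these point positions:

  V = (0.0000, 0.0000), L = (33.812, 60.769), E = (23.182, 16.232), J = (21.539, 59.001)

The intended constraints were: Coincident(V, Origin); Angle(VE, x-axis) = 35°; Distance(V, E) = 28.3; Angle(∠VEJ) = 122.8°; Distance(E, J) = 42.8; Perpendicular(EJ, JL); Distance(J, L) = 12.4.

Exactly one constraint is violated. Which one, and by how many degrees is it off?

Perpendicular(EJ, JL) — off by 6.00°.

V = (0.00, 0.00) ✓; VE at 35.00° ✓; |VE| = 28.30 ✓; ∠VEJ = 122.8° ✓; |EJ| = 42.80 ✓; ∠(EJ, JL) = 84.00° ✗; |JL| = 12.40 ✓.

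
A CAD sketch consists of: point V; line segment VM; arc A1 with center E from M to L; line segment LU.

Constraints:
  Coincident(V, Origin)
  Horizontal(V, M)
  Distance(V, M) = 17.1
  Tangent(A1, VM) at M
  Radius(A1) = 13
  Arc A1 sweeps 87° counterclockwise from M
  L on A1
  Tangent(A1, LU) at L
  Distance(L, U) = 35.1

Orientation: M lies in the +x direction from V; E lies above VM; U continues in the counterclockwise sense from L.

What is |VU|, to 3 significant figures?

57.1

V is at the origin; VM is horizontal with |VM| = 17.1 and M on the +x side, so M = (17.1, 0.00). Tangency of A1 to VM means the radius EM is perpendicular to VM, so E = M + (0, 13) = (17.1, 13.0). On A1, M sits at bearing -90° from E; an 87° counterclockwise sweep puts L at bearing -3°, so L = E + 13.0·(cos -3°, sin -3°) = (30.1, 12.3). A1 meets LU tangentially, so EL is at right angles to LU, so LU runs along (−sin -3°, cos -3°); with |LU| = 35.1, U = (31.9, 47.4). Then |VU| = |U − V| = 57.1.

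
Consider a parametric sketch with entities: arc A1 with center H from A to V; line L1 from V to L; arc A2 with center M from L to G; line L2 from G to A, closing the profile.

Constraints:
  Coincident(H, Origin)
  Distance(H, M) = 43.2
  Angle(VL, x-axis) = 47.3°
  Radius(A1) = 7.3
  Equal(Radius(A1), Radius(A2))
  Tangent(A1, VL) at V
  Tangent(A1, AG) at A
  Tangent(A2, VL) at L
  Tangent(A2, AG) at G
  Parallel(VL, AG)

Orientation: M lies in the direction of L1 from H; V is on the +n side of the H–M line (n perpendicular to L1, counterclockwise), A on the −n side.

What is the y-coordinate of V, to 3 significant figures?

4.95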